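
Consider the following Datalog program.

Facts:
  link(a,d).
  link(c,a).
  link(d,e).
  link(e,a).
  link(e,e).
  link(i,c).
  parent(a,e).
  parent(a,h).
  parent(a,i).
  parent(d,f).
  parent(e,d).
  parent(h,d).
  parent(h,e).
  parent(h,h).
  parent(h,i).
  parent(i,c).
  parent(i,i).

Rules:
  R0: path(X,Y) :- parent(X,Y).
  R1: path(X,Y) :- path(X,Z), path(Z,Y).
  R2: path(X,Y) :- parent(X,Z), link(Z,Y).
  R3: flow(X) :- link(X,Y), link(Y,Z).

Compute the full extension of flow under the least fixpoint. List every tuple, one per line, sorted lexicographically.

round 1: derive flow(a) via R3 from link(a,d), link(d,e)
round 1: derive flow(c) via R3 from link(c,a), link(a,d)
round 1: derive flow(d) via R3 from link(d,e), link(e,a)
round 1: derive flow(e) via R3 from link(e,a), link(a,d)
round 1: derive flow(i) via R3 from link(i,c), link(c,a)

flow(a)
flow(c)
flow(d)
flow(e)
flow(i)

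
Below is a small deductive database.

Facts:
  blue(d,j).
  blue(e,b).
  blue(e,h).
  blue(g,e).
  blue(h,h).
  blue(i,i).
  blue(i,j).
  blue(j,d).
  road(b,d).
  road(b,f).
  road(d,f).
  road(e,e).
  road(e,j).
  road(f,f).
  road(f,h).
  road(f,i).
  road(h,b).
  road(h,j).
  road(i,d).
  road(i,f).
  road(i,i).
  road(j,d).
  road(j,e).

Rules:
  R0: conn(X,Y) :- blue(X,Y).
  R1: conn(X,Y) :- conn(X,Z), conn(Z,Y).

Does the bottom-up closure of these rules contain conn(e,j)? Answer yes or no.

round 1: derive conn(d,j) via R0 from blue(d,j)
round 1: derive conn(e,b) via R0 from blue(e,b)
round 1: derive conn(e,h) via R0 from blue(e,h)
round 1: derive conn(g,e) via R0 from blue(g,e)
round 1: derive conn(h,h) via R0 from blue(h,h)
round 1: derive conn(i,i) via R0 from blue(i,i)
round 1: derive conn(i,j) via R0 from blue(i,j)
round 1: derive conn(j,d) via R0 from blue(j,d)
round 2: derive conn(d,d) via R1 from conn(d,j), conn(j,d)
round 2: derive conn(g,b) via R1 from conn(g,e), conn(e,b)
round 2: derive conn(g,h) via R1 from conn(g,e), conn(e,h)
round 2: derive conn(i,d) via R1 from conn(i,j), conn(j,d)
round 2: derive conn(j,j) via R1 from conn(j,d), conn(d,j)

no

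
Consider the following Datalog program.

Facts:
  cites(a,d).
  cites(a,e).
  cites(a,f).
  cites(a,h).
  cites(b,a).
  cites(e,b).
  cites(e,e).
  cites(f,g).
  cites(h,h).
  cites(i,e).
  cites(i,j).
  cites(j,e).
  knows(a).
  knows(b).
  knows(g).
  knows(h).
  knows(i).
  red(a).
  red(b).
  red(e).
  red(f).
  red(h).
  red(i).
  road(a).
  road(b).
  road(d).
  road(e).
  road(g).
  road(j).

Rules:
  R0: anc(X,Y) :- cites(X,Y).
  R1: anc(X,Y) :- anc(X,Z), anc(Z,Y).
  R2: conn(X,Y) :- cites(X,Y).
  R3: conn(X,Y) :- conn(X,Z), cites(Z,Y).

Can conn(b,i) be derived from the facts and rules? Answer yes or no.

no

round 1: derive conn(a,d) via R2 from cites(a,d)
round 1: derive conn(a,e) via R2 from cites(a,e)
round 1: derive conn(a,f) via R2 from cites(a,f)
round 1: derive conn(a,h) via R2 from cites(a,h)
round 1: derive conn(b,a) via R2 from cites(b,a)
round 1: derive conn(e,b) via R2 from cites(e,b)
round 1: derive conn(e,e) via R2 from cites(e,e)
round 1: derive conn(f,g) via R2 from cites(f,g)
round 1: derive conn(h,h) via R2 from cites(h,h)
round 1: derive conn(i,e) via R2 from cites(i,e)
round 1: derive conn(i,j) via R2 from cites(i,j)
round 1: derive conn(j,e) via R2 from cites(j,e)
round 2: derive conn(a,b) via R3 from conn(a,e), cites(e,b)
round 2: derive conn(a,g) via R3 from conn(a,f), cites(f,g)
round 2: derive conn(b,d) via R3 from conn(b,a), cites(a,d)
round 2: derive conn(b,e) via R3 from conn(b,a), cites(a,e)
round 2: derive conn(b,f) via R3 from conn(b,a), cites(a,f)
round 2: derive conn(b,h) via R3 from conn(b,a), cites(a,h)
round 2: derive conn(e,a) via R3 from conn(e,b), cites(b,a)
round 2: derive conn(i,b) via R3 from conn(i,e), cites(e,b)
round 2: derive conn(j,b) via R3 from conn(j,e), cites(e,b)
round 3: derive conn(a,a) via R3 from conn(a,b), cites(b,a)
round 3: derive conn(b,b) via R3 from conn(b,e), cites(e,b)
round 3: derive conn(b,g) via R3 from conn(b,f), cites(f,g)
round 3: derive conn(e,d) via R3 from conn(e,a), cites(a,d)
round 3: derive conn(e,f) via R3 from conn(e,a), cites(a,f)
round 3: derive conn(e,h) via R3 from conn(e,a), cites(a,h)
round 3: derive conn(i,a) via R3 from conn(i,b), cites(b,a)
round 3: derive conn(j,a) via R3 from conn(j,b), cites(b,a)
round 4: derive conn(e,g) via R3 from conn(e,f), cites(f,g)
round 4: derive conn(i,d) via R3 from conn(i,a), cites(a,d)
round 4: derive conn(i,f) via R3 from conn(i,a), cites(a,f)
round 4: derive conn(i,h) via R3 from conn(i,a), cites(a,h)
round 4: derive conn(j,d) via R3 from conn(j,a), cites(a,d)
round 4: derive conn(j,f) via R3 from conn(j,a), cites(a,f)
round 4: derive conn(j,h) via R3 from conn(j,a), cites(a,h)
round 5: derive conn(i,g) via R3 from conn(i,f), cites(f,g)
round 5: derive conn(j,g) via R3 from conn(j,f), cites(f,g)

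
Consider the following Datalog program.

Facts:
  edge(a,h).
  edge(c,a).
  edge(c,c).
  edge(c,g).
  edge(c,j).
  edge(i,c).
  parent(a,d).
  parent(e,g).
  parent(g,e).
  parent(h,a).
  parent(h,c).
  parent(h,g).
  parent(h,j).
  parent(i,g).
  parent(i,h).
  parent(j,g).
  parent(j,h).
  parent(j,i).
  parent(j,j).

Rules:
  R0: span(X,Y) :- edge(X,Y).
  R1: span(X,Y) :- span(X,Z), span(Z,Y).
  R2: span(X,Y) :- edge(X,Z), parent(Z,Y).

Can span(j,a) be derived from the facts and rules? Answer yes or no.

no

round 1: derive span(a,h) via R0 from edge(a,h)
round 1: derive span(c,a) via R0 from edge(c,a)
round 1: derive span(c,c) via R0 from edge(c,c)
round 1: derive span(c,g) via R0 from edge(c,g)
round 1: derive span(c,j) via R0 from edge(c,j)
round 1: derive span(i,c) via R0 from edge(i,c)
round 1: derive span(a,a) via R2 from edge(a,h), parent(h,a)
round 1: derive span(a,c) via R2 from edge(a,h), parent(h,c)
round 1: derive span(a,g) via R2 from edge(a,h), parent(h,g)
round 1: derive span(a,j) via R2 from edge(a,h), parent(h,j)
round 1: derive span(c,d) via R2 from edge(c,a), parent(a,d)
round 1: derive span(c,e) via R2 from edge(c,g), parent(g,e)
round 1: derive span(c,h) via R2 from edge(c,j), parent(j,h)
round 1: derive span(c,i) via R2 from edge(c,j), parent(j,i)
round 2: derive span(a,d) via R1 from span(a,c), span(c,d)
round 2: derive span(a,e) via R1 from span(a,c), span(c,e)
round 2: derive span(a,i) via R1 from span(a,c), span(c,i)
round 2: derive span(i,a) via R1 from span(i,c), span(c,a)
round 2: derive span(i,d) via R1 from span(i,c), span(c,d)
round 2: derive span(i,e) via R1 from span(i,c), span(c,e)
round 2: derive span(i,g) via R1 from span(i,c), span(c,g)
round 2: derive span(i,h) via R1 from span(i,c), span(c,h)
round 2: derive span(i,i) via R1 from span(i,c), span(c,i)
round 2: derive span(i,j) via R1 from span(i,c), span(c,j)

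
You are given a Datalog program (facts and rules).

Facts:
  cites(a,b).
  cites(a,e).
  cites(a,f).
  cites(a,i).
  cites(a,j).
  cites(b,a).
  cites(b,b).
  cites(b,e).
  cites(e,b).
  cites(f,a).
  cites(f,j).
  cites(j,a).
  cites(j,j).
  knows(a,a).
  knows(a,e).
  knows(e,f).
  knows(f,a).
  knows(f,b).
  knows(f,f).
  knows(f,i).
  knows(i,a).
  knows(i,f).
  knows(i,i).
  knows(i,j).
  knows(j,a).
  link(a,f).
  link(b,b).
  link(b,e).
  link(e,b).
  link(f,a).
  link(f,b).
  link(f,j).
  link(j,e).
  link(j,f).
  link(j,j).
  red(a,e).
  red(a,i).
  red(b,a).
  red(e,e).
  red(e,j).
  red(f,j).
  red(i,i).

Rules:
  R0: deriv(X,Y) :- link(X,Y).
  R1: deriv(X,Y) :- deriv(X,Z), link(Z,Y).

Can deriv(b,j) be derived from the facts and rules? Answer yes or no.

round 1: derive deriv(a,f) via R0 from link(a,f)
round 1: derive deriv(b,b) via R0 from link(b,b)
round 1: derive deriv(b,e) via R0 from link(b,e)
round 1: derive deriv(e,b) via R0 from link(e,b)
round 1: derive deriv(f,a) via R0 from link(f,a)
round 1: derive deriv(f,b) via R0 from link(f,b)
round 1: derive deriv(f,j) via R0 from link(f,j)
round 1: derive deriv(j,e) via R0 from link(j,e)
round 1: derive deriv(j,f) via R0 from link(j,f)
round 1: derive deriv(j,j) via R0 from link(j,j)
round 2: derive deriv(a,a) via R1 from deriv(a,f), link(f,a)
round 2: derive deriv(a,b) via R1 from deriv(a,f), link(f,b)
round 2: derive deriv(a,j) via R1 from deriv(a,f), link(f,j)
round 2: derive deriv(e,e) via R1 from deriv(e,b), link(b,e)
round 2: derive deriv(f,e) via R1 from deriv(f,b), link(b,e)
round 2: derive deriv(f,f) via R1 from deriv(f,a), link(a,f)
round 2: derive deriv(j,a) via R1 from deriv(j,f), link(f,a)
round 2: derive deriv(j,b) via R1 from deriv(j,e), link(e,b)
round 3: derive deriv(a,e) via R1 from deriv(a,b), link(b,e)

no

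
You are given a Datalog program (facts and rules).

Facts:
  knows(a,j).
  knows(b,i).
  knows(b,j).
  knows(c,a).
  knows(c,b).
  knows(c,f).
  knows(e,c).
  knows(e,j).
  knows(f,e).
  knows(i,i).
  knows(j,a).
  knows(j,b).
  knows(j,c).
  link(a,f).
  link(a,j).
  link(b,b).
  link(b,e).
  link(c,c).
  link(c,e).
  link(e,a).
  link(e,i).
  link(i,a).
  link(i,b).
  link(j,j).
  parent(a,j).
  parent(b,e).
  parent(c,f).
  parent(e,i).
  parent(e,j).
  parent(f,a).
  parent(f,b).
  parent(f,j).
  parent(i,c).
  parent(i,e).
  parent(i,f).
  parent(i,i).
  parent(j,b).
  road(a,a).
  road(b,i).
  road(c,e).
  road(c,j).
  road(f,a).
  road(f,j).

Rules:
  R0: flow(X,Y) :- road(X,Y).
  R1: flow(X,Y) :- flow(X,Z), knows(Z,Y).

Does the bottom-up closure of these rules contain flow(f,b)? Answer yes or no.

round 1: derive flow(a,a) via R0 from road(a,a)
round 1: derive flow(b,i) via R0 from road(b,i)
round 1: derive flow(c,e) via R0 from road(c,e)
round 1: derive flow(c,j) via R0 from road(c,j)
round 1: derive flow(f,a) via R0 from road(f,a)
round 1: derive flow(f,j) via R0 from road(f,j)
round 2: derive flow(a,j) via R1 from flow(a,a), knows(a,j)
round 2: derive flow(c,a) via R1 from flow(c,j), knows(j,a)
round 2: derive flow(c,b) via R1 from flow(c,j), knows(j,b)
round 2: derive flow(c,c) via R1 from flow(c,e), knows(e,c)
round 2: derive flow(f,b) via R1 from flow(f,j), knows(j,b)
round 2: derive flow(f,c) via R1 from flow(f,j), knows(j,c)
round 3: derive flow(a,b) via R1 from flow(a,j), knows(j,b)
round 3: derive flow(a,c) via R1 from flow(a,j), knows(j,c)
round 3: derive flow(c,f) via R1 from flow(c,c), knows(c,f)
round 3: derive flow(c,i) via R1 from flow(c,b), knows(b,i)
round 3: derive flow(f,f) via R1 from flow(f,c), knows(c,f)
round 3: derive flow(f,i) via R1 from flow(f,b), knows(b,i)
round 4: derive flow(a,f) via R1 from flow(a,c), knows(c,f)
round 4: derive flow(a,i) via R1 from flow(a,b), knows(b,i)
round 4: derive flow(f,e) via R1 from flow(f,f), knows(f,e)
round 5: derive flow(a,e) via R1 from flow(a,f), knows(f,e)

yes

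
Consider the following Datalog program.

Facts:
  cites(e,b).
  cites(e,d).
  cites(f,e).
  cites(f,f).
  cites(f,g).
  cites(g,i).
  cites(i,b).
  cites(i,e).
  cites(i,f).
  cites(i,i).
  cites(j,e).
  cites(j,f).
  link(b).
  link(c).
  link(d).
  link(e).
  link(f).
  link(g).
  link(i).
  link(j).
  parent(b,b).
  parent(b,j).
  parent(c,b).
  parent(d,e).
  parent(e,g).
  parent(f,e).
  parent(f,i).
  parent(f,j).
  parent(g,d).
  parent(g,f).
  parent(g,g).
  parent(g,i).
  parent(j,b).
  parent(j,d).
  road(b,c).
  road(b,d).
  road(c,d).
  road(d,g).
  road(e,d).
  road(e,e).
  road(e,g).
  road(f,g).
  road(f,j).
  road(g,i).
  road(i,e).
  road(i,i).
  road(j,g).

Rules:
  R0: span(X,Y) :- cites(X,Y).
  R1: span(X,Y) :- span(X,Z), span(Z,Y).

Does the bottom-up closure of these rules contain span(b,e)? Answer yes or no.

round 1: derive span(e,b) via R0 from cites(e,b)
round 1: derive span(e,d) via R0 from cites(e,d)
round 1: derive span(f,e) via R0 from cites(f,e)
round 1: derive span(f,f) via R0 from cites(f,f)
round 1: derive span(f,g) via R0 from cites(f,g)
round 1: derive span(g,i) via R0 from cites(g,i)
round 1: derive span(i,b) via R0 from cites(i,b)
round 1: derive span(i,e) via R0 from cites(i,e)
round 1: derive span(i,f) via R0 from cites(i,f)
round 1: derive span(i,i) via R0 from cites(i,i)
round 1: derive span(j,e) via R0 from cites(j,e)
round 1: derive span(j,f) via R0 from cites(j,f)
round 2: derive span(f,b) via R1 from span(f,e), span(e,b)
round 2: derive span(f,d) via R1 from span(f,e), span(e,d)
round 2: derive span(f,i) via R1 from span(f,g), span(g,i)
round 2: derive span(g,b) via R1 from span(g,i), span(i,b)
round 2: derive span(g,e) via R1 from span(g,i), span(i,e)
round 2: derive span(g,f) via R1 from span(g,i), span(i,f)
round 2: derive span(i,d) via R1 from span(i,e), span(e,d)
round 2: derive span(i,g) via R1 from span(i,f), span(f,g)
round 2: derive span(j,b) via R1 from span(j,e), span(e,b)
round 2: derive span(j,d) via R1 from span(j,e), span(e,d)
round 2: derive span(j,g) via R1 from span(j,f), span(f,g)
round 3: derive span(g,d) via R1 from span(g,e), span(e,d)
round 3: derive span(g,g) via R1 from span(g,f), span(f,g)
round 3: derive span(j,i) via R1 from span(j,f), span(f,i)

no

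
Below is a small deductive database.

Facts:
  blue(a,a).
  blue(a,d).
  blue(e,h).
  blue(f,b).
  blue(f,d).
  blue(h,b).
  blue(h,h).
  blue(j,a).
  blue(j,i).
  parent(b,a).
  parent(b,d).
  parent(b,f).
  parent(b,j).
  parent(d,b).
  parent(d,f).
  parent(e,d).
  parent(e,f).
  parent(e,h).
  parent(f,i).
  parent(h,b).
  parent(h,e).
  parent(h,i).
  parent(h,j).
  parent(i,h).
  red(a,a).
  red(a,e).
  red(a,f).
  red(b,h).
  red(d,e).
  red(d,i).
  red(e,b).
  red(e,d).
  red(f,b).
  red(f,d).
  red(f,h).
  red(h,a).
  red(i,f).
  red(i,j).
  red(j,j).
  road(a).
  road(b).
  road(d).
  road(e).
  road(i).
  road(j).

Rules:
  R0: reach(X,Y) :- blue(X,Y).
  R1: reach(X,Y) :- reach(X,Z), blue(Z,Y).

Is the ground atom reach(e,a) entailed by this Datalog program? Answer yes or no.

no

round 1: derive reach(a,a) via R0 from blue(a,a)
round 1: derive reach(a,d) via R0 from blue(a,d)
round 1: derive reach(e,h) via R0 from blue(e,h)
round 1: derive reach(f,b) via R0 from blue(f,b)
round 1: derive reach(f,d) via R0 from blue(f,d)
round 1: derive reach(h,b) via R0 from blue(h,b)
round 1: derive reach(h,h) via R0 from blue(h,h)
round 1: derive reach(j,a) via R0 from blue(j,a)
round 1: derive reach(j,i) via R0 from blue(j,i)
round 2: derive reach(e,b) via R1 from reach(e,h), blue(h,b)
round 2: derive reach(j,d) via R1 from reach(j,a), blue(a,d)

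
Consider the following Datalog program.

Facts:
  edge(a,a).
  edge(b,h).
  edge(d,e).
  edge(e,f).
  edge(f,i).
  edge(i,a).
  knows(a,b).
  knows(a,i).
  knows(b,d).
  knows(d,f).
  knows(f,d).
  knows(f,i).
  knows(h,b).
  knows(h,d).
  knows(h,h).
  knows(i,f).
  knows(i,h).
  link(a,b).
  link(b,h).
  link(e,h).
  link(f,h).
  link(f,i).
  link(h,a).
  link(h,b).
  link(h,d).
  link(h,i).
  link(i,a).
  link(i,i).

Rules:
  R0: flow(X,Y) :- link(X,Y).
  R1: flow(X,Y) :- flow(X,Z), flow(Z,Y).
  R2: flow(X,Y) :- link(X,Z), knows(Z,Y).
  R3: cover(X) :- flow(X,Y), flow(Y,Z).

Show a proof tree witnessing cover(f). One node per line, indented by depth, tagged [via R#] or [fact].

round 1: derive flow(a,b) via R0 from link(a,b)
round 1: derive flow(b,h) via R0 from link(b,h)
round 1: derive flow(e,h) via R0 from link(e,h)
round 1: derive flow(f,h) via R0 from link(f,h)
round 1: derive flow(f,i) via R0 from link(f,i)
round 1: derive flow(h,a) via R0 from link(h,a)
round 1: derive flow(h,b) via R0 from link(h,b)
round 1: derive flow(h,d) via R0 from link(h,d)
round 1: derive flow(h,i) via R0 from link(h,i)
round 1: derive flow(i,a) via R0 from link(i,a)
round 1: derive flow(i,i) via R0 from link(i,i)
round 1: derive flow(a,d) via R2 from link(a,b), knows(b,d)
round 1: derive flow(b,b) via R2 from link(b,h), knows(h,b)
round 1: derive flow(b,d) via R2 from link(b,h), knows(h,d)
round 1: derive flow(e,b) via R2 from link(e,h), knows(h,b)
round 1: derive flow(e,d) via R2 from link(e,h), knows(h,d)
round 1: derive flow(f,b) via R2 from link(f,h), knows(h,b)
round 1: derive flow(f,d) via R2 from link(f,h), knows(h,d)
round 1: derive flow(f,f) via R2 from link(f,i), knows(i,f)
round 1: derive flow(h,f) via R2 from link(h,d), knows(d,f)
round 1: derive flow(h,h) via R2 from link(h,i), knows(i,h)
round 1: derive flow(i,b) via R2 from link(i,a), knows(a,b)
round 1: derive flow(i,f) via R2 from link(i,i), knows(i,f)
round 1: derive flow(i,h) via R2 from link(i,i), knows(i,h)
round 2: derive flow(a,h) via R1 from flow(a,b), flow(b,h)
round 2: derive flow(b,a) via R1 from flow(b,h), flow(h,a)
round 2: derive flow(b,f) via R1 from flow(b,h), flow(h,f)
round 2: derive flow(b,i) via R1 from flow(b,h), flow(h,i)
round 2: derive flow(e,a) via R1 from flow(e,h), flow(h,a)
round 2: derive flow(e,f) via R1 from flow(e,h), flow(h,f)
round 2: derive flow(e,i) via R1 from flow(e,h), flow(h,i)
round 2: derive flow(f,a) via R1 from flow(f,h), flow(h,a)
round 2: derive flow(i,d) via R1 from flow(i,a), flow(a,d)
round 2: derive cover(a) via R3 from flow(a,b), flow(b,b)
round 2: derive cover(b) via R3 from flow(b,b), flow(b,b)
round 2: derive cover(e) via R3 from flow(e,b), flow(b,b)
round 2: derive cover(f) via R3 from flow(f,b), flow(b,b)
round 2: derive cover(h) via R3 from flow(h,a), flow(a,b)
round 2: derive cover(i) via R3 from flow(i,a), flow(a,b)
round 3: derive flow(a,a) via R1 from flow(a,b), flow(b,a)
round 3: derive flow(a,f) via R1 from flow(a,b), flow(b,f)
round 3: derive flow(a,i) via R1 from flow(a,b), flow(b,i)

cover(f)  [via R3]
  flow(f,b)  [via R2]
    link(f,h)  [fact]
    knows(h,b)  [fact]
  flow(b,b)  [via R2]
    link(b,h)  [fact]
    knows(h,b)  [fact]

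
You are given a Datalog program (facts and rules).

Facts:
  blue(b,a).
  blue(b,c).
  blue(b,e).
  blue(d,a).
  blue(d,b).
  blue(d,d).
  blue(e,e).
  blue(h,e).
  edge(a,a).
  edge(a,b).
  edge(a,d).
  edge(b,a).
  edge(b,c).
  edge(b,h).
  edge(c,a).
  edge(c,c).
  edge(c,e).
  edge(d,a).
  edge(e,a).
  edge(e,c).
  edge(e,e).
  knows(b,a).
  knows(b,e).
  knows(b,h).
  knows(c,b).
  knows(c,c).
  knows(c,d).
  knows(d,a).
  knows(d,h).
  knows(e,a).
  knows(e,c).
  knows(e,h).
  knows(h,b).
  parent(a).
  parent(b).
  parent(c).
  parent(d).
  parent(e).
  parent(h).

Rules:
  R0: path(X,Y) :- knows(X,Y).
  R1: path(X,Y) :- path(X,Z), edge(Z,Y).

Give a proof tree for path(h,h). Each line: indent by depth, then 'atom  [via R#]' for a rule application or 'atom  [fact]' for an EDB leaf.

round 1: derive path(b,a) via R0 from knows(b,a)
round 1: derive path(b,e) via R0 from knows(b,e)
round 1: derive path(b,h) via R0 from knows(b,h)
round 1: derive path(c,b) via R0 from knows(c,b)
round 1: derive path(c,c) via R0 from knows(c,c)
round 1: derive path(c,d) via R0 from knows(c,d)
round 1: derive path(d,a) via R0 from knows(d,a)
round 1: derive path(d,h) via R0 from knows(d,h)
round 1: derive path(e,a) via R0 from knows(e,a)
round 1: derive path(e,c) via R0 from knows(e,c)
round 1: derive path(e,h) via R0 from knows(e,h)
round 1: derive path(h,b) via R0 from knows(h,b)
round 2: derive path(b,b) via R1 from path(b,a), edge(a,b)
round 2: derive path(b,c) via R1 from path(b,e), edge(e,c)
round 2: derive path(b,d) via R1 from path(b,a), edge(a,d)
round 2: derive path(c,a) via R1 from path(c,b), edge(b,a)
round 2: derive path(c,e) via R1 from path(c,c), edge(c,e)
round 2: derive path(c,h) via R1 from path(c,b), edge(b,h)
round 2: derive path(d,b) via R1 from path(d,a), edge(a,b)
round 2: derive path(d,d) via R1 from path(d,a), edge(a,d)
round 2: derive path(e,b) via R1 from path(e,a), edge(a,b)
round 2: derive path(e,d) via R1 from path(e,a), edge(a,d)
round 2: derive path(e,e) via R1 from path(e,c), edge(c,e)
round 2: derive path(h,a) via R1 from path(h,b), edge(b,a)
round 2: derive path(h,c) via R1 from path(h,b), edge(b,c)
round 2: derive path(h,h) via R1 from path(h,b), edge(b,h)
round 3: derive path(d,c) via R1 from path(d,b), edge(b,c)
round 3: derive path(h,d) via R1 from path(h,a), edge(a,d)
round 3: derive path(h,e) via R1 from path(h,c), edge(c,e)
round 4: derive path(d,e) via R1 from path(d,c), edge(c,e)

path(h,h)  [via R1]
  path(h,b)  [via R0]
    knows(h,b)  [fact]
  edge(b,h)  [fact]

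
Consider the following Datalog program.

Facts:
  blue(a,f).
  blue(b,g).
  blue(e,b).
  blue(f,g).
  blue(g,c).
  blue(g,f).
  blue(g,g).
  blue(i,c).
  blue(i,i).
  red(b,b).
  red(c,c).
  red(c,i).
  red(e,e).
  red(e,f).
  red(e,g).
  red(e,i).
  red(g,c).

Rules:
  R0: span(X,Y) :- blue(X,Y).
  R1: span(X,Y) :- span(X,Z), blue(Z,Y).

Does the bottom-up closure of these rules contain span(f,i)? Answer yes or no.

round 1: derive span(a,f) via R0 from blue(a,f)
round 1: derive span(b,g) via R0 from blue(b,g)
round 1: derive span(e,b) via R0 from blue(e,b)
round 1: derive span(f,g) via R0 from blue(f,g)
round 1: derive span(g,c) via R0 from blue(g,c)
round 1: derive span(g,f) via R0 from blue(g,f)
round 1: derive span(g,g) via R0 from blue(g,g)
round 1: derive span(i,c) via R0 from blue(i,c)
round 1: derive span(i,i) via R0 from blue(i,i)
round 2: derive span(a,g) via R1 from span(a,f), blue(f,g)
round 2: derive span(b,c) via R1 from span(b,g), blue(g,c)
round 2: derive span(b,f) via R1 from span(b,g), blue(g,f)
round 2: derive span(e,g) via R1 from span(e,b), blue(b,g)
round 2: derive span(f,c) via R1 from span(f,g), blue(g,c)
round 2: derive span(f,f) via R1 from span(f,g), blue(g,f)
round 3: derive span(a,c) via R1 from span(a,g), blue(g,c)
round 3: derive span(e,c) via R1 from span(e,g), blue(g,c)
round 3: derive span(e,f) via R1 from span(e,g), blue(g,f)

no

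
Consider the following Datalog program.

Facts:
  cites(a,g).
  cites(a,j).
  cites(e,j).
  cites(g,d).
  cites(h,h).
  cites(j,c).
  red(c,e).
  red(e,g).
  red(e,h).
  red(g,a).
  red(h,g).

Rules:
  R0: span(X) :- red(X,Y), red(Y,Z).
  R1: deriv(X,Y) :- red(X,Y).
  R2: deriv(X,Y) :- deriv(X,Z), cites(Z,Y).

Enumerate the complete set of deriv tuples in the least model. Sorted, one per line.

round 1: derive deriv(c,e) via R1 from red(c,e)
round 1: derive deriv(e,g) via R1 from red(e,g)
round 1: derive deriv(e,h) via R1 from red(e,h)
round 1: derive deriv(g,a) via R1 from red(g,a)
round 1: derive deriv(h,g) via R1 from red(h,g)
round 2: derive deriv(c,j) via R2 from deriv(c,e), cites(e,j)
round 2: derive deriv(e,d) via R2 from deriv(e,g), cites(g,d)
round 2: derive deriv(g,g) via R2 from deriv(g,a), cites(a,g)
round 2: derive deriv(g,j) via R2 from deriv(g,a), cites(a,j)
round 2: derive deriv(h,d) via R2 from deriv(h,g), cites(g,d)
round 3: derive deriv(c,c) via R2 from deriv(c,j), cites(j,c)
round 3: derive deriv(g,c) via R2 from deriv(g,j), cites(j,c)
round 3: derive deriv(g,d) via R2 from deriv(g,g), cites(g,d)

deriv(c,c)
deriv(c,e)
deriv(c,j)
deriv(e,d)
deriv(e,g)
deriv(e,h)
deriv(g,a)
deriv(g,c)
deriv(g,d)
deriv(g,g)
deriv(g,j)
deriv(h,d)
deriv(h,g)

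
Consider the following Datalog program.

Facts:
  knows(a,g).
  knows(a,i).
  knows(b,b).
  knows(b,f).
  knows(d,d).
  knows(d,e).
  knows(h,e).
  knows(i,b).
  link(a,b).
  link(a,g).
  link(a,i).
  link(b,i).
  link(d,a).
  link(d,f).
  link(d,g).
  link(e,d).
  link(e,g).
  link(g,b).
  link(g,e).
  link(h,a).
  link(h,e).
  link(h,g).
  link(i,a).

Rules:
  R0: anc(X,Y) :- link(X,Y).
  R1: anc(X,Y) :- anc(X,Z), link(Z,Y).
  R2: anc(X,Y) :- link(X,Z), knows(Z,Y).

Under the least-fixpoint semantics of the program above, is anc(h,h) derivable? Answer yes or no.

round 1: derive anc(a,b) via R0 from link(a,b)
round 1: derive anc(a,g) via R0 from link(a,g)
round 1: derive anc(a,i) via R0 from link(a,i)
round 1: derive anc(b,i) via R0 from link(b,i)
round 1: derive anc(d,a) via R0 from link(d,a)
round 1: derive anc(d,f) via R0 from link(d,f)
round 1: derive anc(d,g) via R0 from link(d,g)
round 1: derive anc(e,d) via R0 from link(e,d)
round 1: derive anc(e,g) via R0 from link(e,g)
round 1: derive anc(g,b) via R0 from link(g,b)
round 1: derive anc(g,e) via R0 from link(g,e)
round 1: derive anc(h,a) via R0 from link(h,a)
round 1: derive anc(h,e) via R0 from link(h,e)
round 1: derive anc(h,g) via R0 from link(h,g)
round 1: derive anc(i,a) via R0 from link(i,a)
round 1: derive anc(a,f) via R2 from link(a,b), knows(b,f)
round 1: derive anc(b,b) via R2 from link(b,i), knows(i,b)
round 1: derive anc(d,i) via R2 from link(d,a), knows(a,i)
round 1: derive anc(e,e) via R2 from link(e,d), knows(d,e)
round 1: derive anc(g,f) via R2 from link(g,b), knows(b,f)
round 1: derive anc(h,i) via R2 from link(h,a), knows(a,i)
round 1: derive anc(i,g) via R2 from link(i,a), knows(a,g)
round 1: derive anc(i,i) via R2 from link(i,a), knows(a,i)
round 2: derive anc(a,a) via R1 from anc(a,i), link(i,a)
round 2: derive anc(a,e) via R1 from anc(a,g), link(g,e)
round 2: derive anc(b,a) via R1 from anc(b,i), link(i,a)
round 2: derive anc(d,b) via R1 from anc(d,a), link(a,b)
round 2: derive anc(d,e) via R1 from anc(d,g), link(g,e)
round 2: derive anc(e,a) via R1 from anc(e,d), link(d,a)
round 2: derive anc(e,b) via R1 from anc(e,g), link(g,b)
round 2: derive anc(e,f) via R1 from anc(e,d), link(d,f)
round 2: derive anc(g,d) via R1 from anc(g,e), link(e,d)
round 2: derive anc(g,g) via R1 from anc(g,e), link(e,g)
round 2: derive anc(g,i) via R1 from anc(g,b), link(b,i)
round 2: derive anc(h,b) via R1 from anc(h,a), link(a,b)
round 2: derive anc(h,d) via R1 from anc(h,e), link(e,d)
round 2: derive anc(i,b) via R1 from anc(i,a), link(a,b)
round 2: derive anc(i,e) via R1 from anc(i,g), link(g,e)
round 3: derive anc(a,d) via R1 from anc(a,e), link(e,d)
round 3: derive anc(b,g) via R1 from anc(b,a), link(a,g)
round 3: derive anc(d,d) via R1 from anc(d,e), link(e,d)
round 3: derive anc(e,i) via R1 from anc(e,a), link(a,i)
round 3: derive anc(g,a) via R1 from anc(g,d), link(d,a)
round 3: derive anc(h,f) via R1 from anc(h,d), link(d,f)
round 3: derive anc(i,d) via R1 from anc(i,e), link(e,d)
round 4: derive anc(b,e) via R1 from anc(b,g), link(g,e)
round 4: derive anc(i,f) via R1 from anc(i,d), link(d,f)
round 5: derive anc(b,d) via R1 from anc(b,e), link(e,d)
round 6: derive anc(b,f) via R1 from anc(b,d), link(d,f)

no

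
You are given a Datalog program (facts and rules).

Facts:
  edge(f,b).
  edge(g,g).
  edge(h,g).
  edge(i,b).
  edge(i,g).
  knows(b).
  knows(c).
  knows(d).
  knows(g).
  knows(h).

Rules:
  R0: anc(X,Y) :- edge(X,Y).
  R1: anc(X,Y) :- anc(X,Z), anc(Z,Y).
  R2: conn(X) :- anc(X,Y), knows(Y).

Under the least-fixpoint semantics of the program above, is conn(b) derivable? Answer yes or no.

no

round 1: derive anc(f,b) via R0 from edge(f,b)
round 1: derive anc(g,g) via R0 from edge(g,g)
round 1: derive anc(h,g) via R0 from edge(h,g)
round 1: derive anc(i,b) via R0 from edge(i,b)
round 1: derive anc(i,g) via R0 from edge(i,g)
round 2: derive conn(f) via R2 from anc(f,b), knows(b)
round 2: derive conn(g) via R2 from anc(g,g), knows(g)
round 2: derive conn(h) via R2 from anc(h,g), knows(g)
round 2: derive conn(i) via R2 from anc(i,b), knows(b)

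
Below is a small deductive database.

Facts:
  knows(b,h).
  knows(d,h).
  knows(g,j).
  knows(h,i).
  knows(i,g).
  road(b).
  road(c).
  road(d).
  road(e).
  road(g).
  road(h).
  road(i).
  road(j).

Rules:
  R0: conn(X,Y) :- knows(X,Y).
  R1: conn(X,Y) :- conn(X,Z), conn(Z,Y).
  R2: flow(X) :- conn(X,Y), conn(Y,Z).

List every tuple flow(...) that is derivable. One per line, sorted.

flow(b)
flow(d)
flow(h)
flow(i)

round 1: derive conn(b,h) via R0 from knows(b,h)
round 1: derive conn(d,h) via R0 from knows(d,h)
round 1: derive conn(g,j) via R0 from knows(g,j)
round 1: derive conn(h,i) via R0 from knows(h,i)
round 1: derive conn(i,g) via R0 from knows(i,g)
round 2: derive conn(b,i) via R1 from conn(b,h), conn(h,i)
round 2: derive conn(d,i) via R1 from conn(d,h), conn(h,i)
round 2: derive conn(h,g) via R1 from conn(h,i), conn(i,g)
round 2: derive conn(i,j) via R1 from conn(i,g), conn(g,j)
round 2: derive flow(b) via R2 from conn(b,h), conn(h,i)
round 2: derive flow(d) via R2 from conn(d,h), conn(h,i)
round 2: derive flow(h) via R2 from conn(h,i), conn(i,g)
round 2: derive flow(i) via R2 from conn(i,g), conn(g,j)
round 3: derive conn(b,g) via R1 from conn(b,h), conn(h,g)
round 3: derive conn(b,j) via R1 from conn(b,i), conn(i,j)
round 3: derive conn(d,g) via R1 from conn(d,h), conn(h,g)
round 3: derive conn(d,j) via R1 from conn(d,i), conn(i,j)
round 3: derive conn(h,j) via R1 from conn(h,g), conn(g,j)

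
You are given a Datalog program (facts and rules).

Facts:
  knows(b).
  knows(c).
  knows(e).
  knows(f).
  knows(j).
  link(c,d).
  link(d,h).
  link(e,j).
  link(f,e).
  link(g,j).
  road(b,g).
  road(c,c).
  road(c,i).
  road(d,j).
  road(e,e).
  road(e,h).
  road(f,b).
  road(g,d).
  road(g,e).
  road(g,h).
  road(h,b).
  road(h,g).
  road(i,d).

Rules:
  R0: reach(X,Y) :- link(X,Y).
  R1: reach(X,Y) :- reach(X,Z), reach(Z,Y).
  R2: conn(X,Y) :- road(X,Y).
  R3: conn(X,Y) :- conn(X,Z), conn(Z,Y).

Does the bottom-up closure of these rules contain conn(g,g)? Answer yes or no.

yes

round 1: derive conn(b,g) via R2 from road(b,g)
round 1: derive conn(c,c) via R2 from road(c,c)
round 1: derive conn(c,i) via R2 from road(c,i)
round 1: derive conn(d,j) via R2 from road(d,j)
round 1: derive conn(e,e) via R2 from road(e,e)
round 1: derive conn(e,h) via R2 from road(e,h)
round 1: derive conn(f,b) via R2 from road(f,b)
round 1: derive conn(g,d) via R2 from road(g,d)
round 1: derive conn(g,e) via R2 from road(g,e)
round 1: derive conn(g,h) via R2 from road(g,h)
round 1: derive conn(h,b) via R2 from road(h,b)
round 1: derive conn(h,g) via R2 from road(h,g)
round 1: derive conn(i,d) via R2 from road(i,d)
round 2: derive conn(b,d) via R3 from conn(b,g), conn(g,d)
round 2: derive conn(b,e) via R3 from conn(b,g), conn(g,e)
round 2: derive conn(b,h) via R3 from conn(b,g), conn(g,h)
round 2: derive conn(c,d) via R3 from conn(c,i), conn(i,d)
round 2: derive conn(e,b) via R3 from conn(e,h), conn(h,b)
round 2: derive conn(e,g) via R3 from conn(e,h), conn(h,g)
round 2: derive conn(f,g) via R3 from conn(f,b), conn(b,g)
round 2: derive conn(g,b) via R3 from conn(g,h), conn(h,b)
round 2: derive conn(g,g) via R3 from conn(g,h), conn(h,g)
round 2: derive conn(g,j) via R3 from conn(g,d), conn(d,j)
round 2: derive conn(h,d) via R3 from conn(h,g), conn(g,d)
round 2: derive conn(h,e) via R3 from conn(h,g), conn(g,e)
round 2: derive conn(h,h) via R3 from conn(h,g), conn(g,h)
round 2: derive conn(i,j) via R3 from conn(i,d), conn(d,j)
round 3: derive conn(b,b) via R3 from conn(b,e), conn(e,b)
round 3: derive conn(b,j) via R3 from conn(b,d), conn(d,j)
round 3: derive conn(c,j) via R3 from conn(c,d), conn(d,j)
round 3: derive conn(e,d) via R3 from conn(e,b), conn(b,d)
round 3: derive conn(e,j) via R3 from conn(e,g), conn(g,j)
round 3: derive conn(f,d) via R3 from conn(f,b), conn(b,d)
round 3: derive conn(f,e) via R3 from conn(f,b), conn(b,e)
round 3: derive conn(f,h) via R3 from conn(f,b), conn(b,h)
round 3: derive conn(f,j) via R3 from conn(f,g), conn(g,j)
round 3: derive conn(h,j) via R3 from conn(h,d), conn(d,j)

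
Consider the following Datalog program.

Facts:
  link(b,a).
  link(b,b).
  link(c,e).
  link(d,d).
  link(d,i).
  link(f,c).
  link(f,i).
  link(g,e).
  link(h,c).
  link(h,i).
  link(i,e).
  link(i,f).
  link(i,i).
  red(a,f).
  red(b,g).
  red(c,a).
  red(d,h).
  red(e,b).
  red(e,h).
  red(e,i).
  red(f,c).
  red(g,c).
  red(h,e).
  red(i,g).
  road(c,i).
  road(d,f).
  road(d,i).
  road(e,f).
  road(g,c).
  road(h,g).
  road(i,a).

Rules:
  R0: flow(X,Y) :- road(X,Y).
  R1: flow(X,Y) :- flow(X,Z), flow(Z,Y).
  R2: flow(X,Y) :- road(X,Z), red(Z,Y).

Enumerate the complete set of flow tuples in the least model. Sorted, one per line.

round 1: derive flow(c,i) via R0 from road(c,i)
round 1: derive flow(d,f) via R0 from road(d,f)
round 1: derive flow(d,i) via R0 from road(d,i)
round 1: derive flow(e,f) via R0 from road(e,f)
round 1: derive flow(g,c) via R0 from road(g,c)
round 1: derive flow(h,g) via R0 from road(h,g)
round 1: derive flow(i,a) via R0 from road(i,a)
round 1: derive flow(c,g) via R2 from road(c,i), red(i,g)
round 1: derive flow(d,c) via R2 from road(d,f), red(f,c)
round 1: derive flow(d,g) via R2 from road(d,i), red(i,g)
round 1: derive flow(e,c) via R2 from road(e,f), red(f,c)
round 1: derive flow(g,a) via R2 from road(g,c), red(c,a)
round 1: derive flow(h,c) via R2 from road(h,g), red(g,c)
round 1: derive flow(i,f) via R2 from road(i,a), red(a,f)
round 2: derive flow(c,a) via R1 from flow(c,g), flow(g,a)
round 2: derive flow(c,c) via R1 from flow(c,g), flow(g,c)
round 2: derive flow(c,f) via R1 from flow(c,i), flow(i,f)
round 2: derive flow(d,a) via R1 from flow(d,g), flow(g,a)
round 2: derive flow(e,g) via R1 from flow(e,c), flow(c,g)
round 2: derive flow(e,i) via R1 from flow(e,c), flow(c,i)
round 2: derive flow(g,g) via R1 from flow(g,c), flow(c,g)
round 2: derive flow(g,i) via R1 from flow(g,c), flow(c,i)
round 2: derive flow(h,a) via R1 from flow(h,g), flow(g,a)
round 2: derive flow(h,i) via R1 from flow(h,c), flow(c,i)
round 3: derive flow(e,a) via R1 from flow(e,c), flow(c,a)
round 3: derive flow(g,f) via R1 from flow(g,c), flow(c,f)
round 3: derive flow(h,f) via R1 from flow(h,c), flow(c,f)

flow(c,a)
flow(c,c)
flow(c,f)
flow(c,g)
flow(c,i)
flow(d,a)
flow(d,c)
flow(d,f)
flow(d,g)
flow(d,i)
flow(e,a)
flow(e,c)
flow(e,f)
flow(e,g)
flow(e,i)
flow(g,a)
flow(g,c)
flow(g,f)
flow(g,g)
flow(g,i)
flow(h,a)
flow(h,c)
flow(h,f)
flow(h,g)
flow(h,i)
flow(i,a)
flow(i,f)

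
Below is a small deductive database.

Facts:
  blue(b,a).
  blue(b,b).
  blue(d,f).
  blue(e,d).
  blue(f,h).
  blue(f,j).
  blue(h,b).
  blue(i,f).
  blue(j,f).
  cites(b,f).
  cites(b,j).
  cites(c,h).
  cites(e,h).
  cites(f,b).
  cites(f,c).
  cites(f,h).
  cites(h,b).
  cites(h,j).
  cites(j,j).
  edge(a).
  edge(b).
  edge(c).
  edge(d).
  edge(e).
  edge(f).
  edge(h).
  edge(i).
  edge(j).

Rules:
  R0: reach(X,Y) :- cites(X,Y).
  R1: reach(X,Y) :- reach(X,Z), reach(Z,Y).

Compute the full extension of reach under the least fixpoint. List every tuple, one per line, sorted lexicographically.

round 1: derive reach(b,f) via R0 from cites(b,f)
round 1: derive reach(b,j) via R0 from cites(b,j)
round 1: derive reach(c,h) via R0 from cites(c,h)
round 1: derive reach(e,h) via R0 from cites(e,h)
round 1: derive reach(f,b) via R0 from cites(f,b)
round 1: derive reach(f,c) via R0 from cites(f,c)
round 1: derive reach(f,h) via R0 from cites(f,h)
round 1: derive reach(h,b) via R0 from cites(h,b)
round 1: derive reach(h,j) via R0 from cites(h,j)
round 1: derive reach(j,j) via R0 from cites(j,j)
round 2: derive reach(b,b) via R1 from reach(b,f), reach(f,b)
round 2: derive reach(b,c) via R1 from reach(b,f), reach(f,c)
round 2: derive reach(b,h) via R1 from reach(b,f), reach(f,h)
round 2: derive reach(c,b) via R1 from reach(c,h), reach(h,b)
round 2: derive reach(c,j) via R1 from reach(c,h), reach(h,j)
round 2: derive reach(e,b) via R1 from reach(e,h), reach(h,b)
round 2: derive reach(e,j) via R1 from reach(e,h), reach(h,j)
round 2: derive reach(f,f) via R1 from reach(f,b), reach(b,f)
round 2: derive reach(f,j) via R1 from reach(f,b), reach(b,j)
round 2: derive reach(h,f) via R1 from reach(h,b), reach(b,f)
round 3: derive reach(c,c) via R1 from reach(c,b), reach(b,c)
round 3: derive reach(c,f) via R1 from reach(c,b), reach(b,f)
round 3: derive reach(e,c) via R1 from reach(e,b), reach(b,c)
round 3: derive reach(e,f) via R1 from reach(e,b), reach(b,f)
round 3: derive reach(h,c) via R1 from reach(h,b), reach(b,c)
round 3: derive reach(h,h) via R1 from reach(h,b), reach(b,h)

reach(b,b)
reach(b,c)
reach(b,f)
reach(b,h)
reach(b,j)
reach(c,b)
reach(c,c)
reach(c,f)
reach(c,h)
reach(c,j)
reach(e,b)
reach(e,c)
reach(e,f)
reach(e,h)
reach(e,j)
reach(f,b)
reach(f,c)
reach(f,f)
reach(f,h)
reach(f,j)
reach(h,b)
reach(h,c)
reach(h,f)
reach(h,h)
reach(h,j)
reach(j,j)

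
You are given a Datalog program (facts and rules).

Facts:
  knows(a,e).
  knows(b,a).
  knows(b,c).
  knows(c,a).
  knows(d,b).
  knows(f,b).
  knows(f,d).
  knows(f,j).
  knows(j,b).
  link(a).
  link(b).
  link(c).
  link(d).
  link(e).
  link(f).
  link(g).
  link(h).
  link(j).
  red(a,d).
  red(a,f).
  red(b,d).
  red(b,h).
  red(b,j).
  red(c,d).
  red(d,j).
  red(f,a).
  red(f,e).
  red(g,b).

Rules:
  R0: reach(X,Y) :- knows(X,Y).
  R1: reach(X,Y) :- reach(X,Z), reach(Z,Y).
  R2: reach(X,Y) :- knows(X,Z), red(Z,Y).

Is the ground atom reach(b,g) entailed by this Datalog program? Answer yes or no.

round 1: derive reach(a,e) via R0 from knows(a,e)
round 1: derive reach(b,a) via R0 from knows(b,a)
round 1: derive reach(b,c) via R0 from knows(b,c)
round 1: derive reach(c,a) via R0 from knows(c,a)
round 1: derive reach(d,b) via R0 from knows(d,b)
round 1: derive reach(f,b) via R0 from knows(f,b)
round 1: derive reach(f,d) via R0 from knows(f,d)
round 1: derive reach(f,j) via R0 from knows(f,j)
round 1: derive reach(j,b) via R0 from knows(j,b)
round 1: derive reach(b,d) via R2 from knows(b,a), red(a,d)
round 1: derive reach(b,f) via R2 from knows(b,a), red(a,f)
round 1: derive reach(c,d) via R2 from knows(c,a), red(a,d)
round 1: derive reach(c,f) via R2 from knows(c,a), red(a,f)
round 1: derive reach(d,d) via R2 from knows(d,b), red(b,d)
round 1: derive reach(d,h) via R2 from knows(d,b), red(b,h)
round 1: derive reach(d,j) via R2 from knows(d,b), red(b,j)
round 1: derive reach(f,h) via R2 from knows(f,b), red(b,h)
round 1: derive reach(j,d) via R2 from knows(j,b), red(b,d)
round 1: derive reach(j,h) via R2 from knows(j,b), red(b,h)
round 1: derive reach(j,j) via R2 from knows(j,b), red(b,j)
round 2: derive reach(b,b) via R1 from reach(b,d), reach(d,b)
round 2: derive reach(b,e) via R1 from reach(b,a), reach(a,e)
round 2: derive reach(b,h) via R1 from reach(b,d), reach(d,h)
round 2: derive reach(b,j) via R1 from reach(b,d), reach(d,j)
round 2: derive reach(c,b) via R1 from reach(c,d), reach(d,b)
round 2: derive reach(c,e) via R1 from reach(c,a), reach(a,e)
round 2: derive reach(c,h) via R1 from reach(c,d), reach(d,h)
round 2: derive reach(c,j) via R1 from reach(c,d), reach(d,j)
round 2: derive reach(d,a) via R1 from reach(d,b), reach(b,a)
round 2: derive reach(d,c) via R1 from reach(d,b), reach(b,c)
round 2: derive reach(d,f) via R1 from reach(d,b), reach(b,f)
round 2: derive reach(f,a) via R1 from reach(f,b), reach(b,a)
round 2: derive reach(f,c) via R1 from reach(f,b), reach(b,c)
round 2: derive reach(f,f) via R1 from reach(f,b), reach(b,f)
round 2: derive reach(j,a) via R1 from reach(j,b), reach(b,a)
round 2: derive reach(j,c) via R1 from reach(j,b), reach(b,c)
round 2: derive reach(j,f) via R1 from reach(j,b), reach(b,f)
round 3: derive reach(c,c) via R1 from reach(c,b), reach(b,c)
round 3: derive reach(d,e) via R1 from reach(d,a), reach(a,e)
round 3: derive reach(f,e) via R1 from reach(f,a), reach(a,e)
round 3: derive reach(j,e) via R1 from reach(j,a), reach(a,e)

no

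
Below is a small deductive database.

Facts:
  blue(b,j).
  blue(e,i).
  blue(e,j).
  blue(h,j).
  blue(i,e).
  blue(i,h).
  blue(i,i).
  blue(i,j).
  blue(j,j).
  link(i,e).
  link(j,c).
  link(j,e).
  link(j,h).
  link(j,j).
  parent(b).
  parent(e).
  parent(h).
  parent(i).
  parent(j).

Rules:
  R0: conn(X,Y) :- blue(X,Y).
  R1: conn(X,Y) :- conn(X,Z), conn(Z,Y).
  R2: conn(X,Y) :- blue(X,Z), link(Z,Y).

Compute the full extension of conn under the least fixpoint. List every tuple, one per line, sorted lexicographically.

conn(b,c)
conn(b,e)
conn(b,h)
conn(b,i)
conn(b,j)
conn(e,c)
conn(e,e)
conn(e,h)
conn(e,i)
conn(e,j)
conn(h,c)
conn(h,e)
conn(h,h)
conn(h,i)
conn(h,j)
conn(i,c)
conn(i,e)
conn(i,h)
conn(i,i)
conn(i,j)
conn(j,c)
conn(j,e)
conn(j,h)
conn(j,i)
conn(j,j)

round 1: derive conn(b,j) via R0 from blue(b,j)
round 1: derive conn(e,i) via R0 from blue(e,i)
round 1: derive conn(e,j) via R0 from blue(e,j)
round 1: derive conn(h,j) via R0 from blue(h,j)
round 1: derive conn(i,e) via R0 from blue(i,e)
round 1: derive conn(i,h) via R0 from blue(i,h)
round 1: derive conn(i,i) via R0 from blue(i,i)
round 1: derive conn(i,j) via R0 from blue(i,j)
round 1: derive conn(j,j) via R0 from blue(j,j)
round 1: derive conn(b,c) via R2 from blue(b,j), link(j,c)
round 1: derive conn(b,e) via R2 from blue(b,j), link(j,e)
round 1: derive conn(b,h) via R2 from blue(b,j), link(j,h)
round 1: derive conn(e,c) via R2 from blue(e,j), link(j,c)
round 1: derive conn(e,e) via R2 from blue(e,i), link(i,e)
round 1: derive conn(e,h) via R2 from blue(e,j), link(j,h)
round 1: derive conn(h,c) via R2 from blue(h,j), link(j,c)
round 1: derive conn(h,e) via R2 from blue(h,j), link(j,e)
round 1: derive conn(h,h) via R2 from blue(h,j), link(j,h)
round 1: derive conn(i,c) via R2 from blue(i,j), link(j,c)
round 1: derive conn(j,c) via R2 from blue(j,j), link(j,c)
round 1: derive conn(j,e) via R2 from blue(j,j), link(j,e)
round 1: derive conn(j,h) via R2 from blue(j,j), link(j,h)
round 2: derive conn(b,i) via R1 from conn(b,e), conn(e,i)
round 2: derive conn(h,i) via R1 from conn(h,e), conn(e,i)
round 2: derive conn(j,i) via R1 from conn(j,e), conn(e,i)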